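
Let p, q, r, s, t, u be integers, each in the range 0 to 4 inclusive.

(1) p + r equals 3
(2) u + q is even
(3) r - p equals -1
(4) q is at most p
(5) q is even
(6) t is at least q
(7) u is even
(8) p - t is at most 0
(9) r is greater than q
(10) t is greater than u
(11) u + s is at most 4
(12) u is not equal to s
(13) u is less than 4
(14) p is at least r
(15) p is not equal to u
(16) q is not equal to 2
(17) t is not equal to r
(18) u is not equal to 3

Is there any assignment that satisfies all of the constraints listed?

The assignment p = 2, q = 0, r = 1, s = 1, t = 2, u = 0 works:
  constraint 1 holds since p + r = 3.
  constraint 3 holds since r - p = -1.
The rest check out directly.

Satisfiable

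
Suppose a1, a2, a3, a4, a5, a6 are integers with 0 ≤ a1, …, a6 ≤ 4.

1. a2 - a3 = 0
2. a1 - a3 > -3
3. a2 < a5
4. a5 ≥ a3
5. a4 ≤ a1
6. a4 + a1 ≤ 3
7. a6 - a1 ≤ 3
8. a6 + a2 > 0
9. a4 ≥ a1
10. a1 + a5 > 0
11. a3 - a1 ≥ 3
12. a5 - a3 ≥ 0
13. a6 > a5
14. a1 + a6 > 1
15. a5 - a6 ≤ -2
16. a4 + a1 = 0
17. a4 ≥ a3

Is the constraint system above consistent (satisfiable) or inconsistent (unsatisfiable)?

Constraints 7, 11, 12, and 15 give a3 − a1 ≥ 3, a1 − a6 ≥ -3, a6 − a5 ≥ 2, a5 − a3 ≥ 0.
Adding all 4 inequalities: the left sides telescope to 0, and the right sides sum to 3 + (-3) + 2 + 0 = 2. So 0 ≥ 2, which is false.

Unsatisfiable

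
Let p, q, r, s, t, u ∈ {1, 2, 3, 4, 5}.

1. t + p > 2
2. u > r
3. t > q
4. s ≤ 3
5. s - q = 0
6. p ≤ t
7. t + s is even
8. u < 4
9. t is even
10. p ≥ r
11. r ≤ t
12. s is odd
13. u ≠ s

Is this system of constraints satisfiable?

Constraint 9 makes t even and constraint 12 makes s odd, so t + s must be odd. Constraint 7 says t + s is even — contradiction.

Unsatisfiable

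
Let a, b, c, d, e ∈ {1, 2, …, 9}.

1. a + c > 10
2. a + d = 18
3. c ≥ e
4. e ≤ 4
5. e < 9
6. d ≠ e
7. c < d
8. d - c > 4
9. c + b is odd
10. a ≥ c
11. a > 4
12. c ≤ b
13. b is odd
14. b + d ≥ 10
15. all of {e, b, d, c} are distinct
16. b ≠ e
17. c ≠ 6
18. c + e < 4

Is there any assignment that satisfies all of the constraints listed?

The assignment a = 9, b = 3, c = 2, d = 9, e = 1 works:
  constraint 1 holds since a + c = 11.
  constraint 2 holds since a + d = 18.
  constraint 8 holds since d - c = 7.
The rest check out directly.

Satisfiable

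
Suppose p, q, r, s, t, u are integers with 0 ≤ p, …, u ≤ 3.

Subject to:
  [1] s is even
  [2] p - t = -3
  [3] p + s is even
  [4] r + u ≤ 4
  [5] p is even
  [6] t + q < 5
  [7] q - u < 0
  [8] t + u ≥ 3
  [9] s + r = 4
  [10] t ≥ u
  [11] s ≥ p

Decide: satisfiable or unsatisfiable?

One satisfying assignment is p = 0, q = 0, r = 2, s = 2, t = 3, u = 2.
For the less obvious constraints — constraint 2: p - t = -3; constraint 4: r + u = 4 — and the others hold by inspection.

Satisfiable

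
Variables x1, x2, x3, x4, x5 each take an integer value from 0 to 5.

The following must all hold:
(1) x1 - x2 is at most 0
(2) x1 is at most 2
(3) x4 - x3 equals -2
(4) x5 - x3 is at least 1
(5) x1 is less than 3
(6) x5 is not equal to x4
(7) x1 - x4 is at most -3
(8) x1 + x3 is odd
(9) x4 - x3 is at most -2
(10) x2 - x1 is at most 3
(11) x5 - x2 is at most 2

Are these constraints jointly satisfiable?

Unsatisfiable

Constraints 4, 7, 9, 10, and 11 give x1 − x2 ≥ -3, x2 − x5 ≥ -2, x5 − x3 ≥ 1, x3 − x4 ≥ 2, x4 − x1 ≥ 3.
Adding all 5 inequalities: the left sides telescope to 0, and the right sides sum to (-3) + (-2) + 1 + 2 + 3 = 1. So 0 ≥ 1, which is false.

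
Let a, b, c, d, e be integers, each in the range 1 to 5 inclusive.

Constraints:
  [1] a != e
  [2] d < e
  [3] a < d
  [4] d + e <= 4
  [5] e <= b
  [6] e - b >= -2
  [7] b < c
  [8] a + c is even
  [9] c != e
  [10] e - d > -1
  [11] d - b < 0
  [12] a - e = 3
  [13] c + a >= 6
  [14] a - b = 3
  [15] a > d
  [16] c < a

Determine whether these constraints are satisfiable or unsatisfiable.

Unsatisfiable

Constraints 2, 3, 5, 7, and 16 give b < c, c < a, a < d, d < e, e ≤ b. Chaining: b < c < a < d < e ≤ b, which forces b < b — impossible.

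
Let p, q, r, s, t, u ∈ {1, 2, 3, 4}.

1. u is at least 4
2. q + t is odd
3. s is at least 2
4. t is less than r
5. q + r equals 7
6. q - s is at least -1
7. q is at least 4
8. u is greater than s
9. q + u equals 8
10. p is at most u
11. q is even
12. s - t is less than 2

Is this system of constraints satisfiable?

Setting (p, q, r, s, t, u) = (2, 4, 3, 2, 1, 4) satisfies everything: constraint 5: q + r = 7; constraint 6: q - s = 2, and the others follow.

Satisfiable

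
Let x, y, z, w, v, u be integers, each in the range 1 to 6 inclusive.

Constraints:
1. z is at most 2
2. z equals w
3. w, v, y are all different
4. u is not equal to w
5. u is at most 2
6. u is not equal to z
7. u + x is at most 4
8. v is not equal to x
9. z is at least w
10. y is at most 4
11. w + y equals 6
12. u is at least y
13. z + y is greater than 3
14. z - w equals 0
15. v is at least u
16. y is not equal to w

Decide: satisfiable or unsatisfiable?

From constraints 1 and 9: w ≤ z ≤ 2. From constraints 5 and 12: y ≤ u ≤ 2. Hence w + y ≤ 4. But constraint 11 requires w + y = 6, and 6 > 4. Contradiction.

Unsatisfiable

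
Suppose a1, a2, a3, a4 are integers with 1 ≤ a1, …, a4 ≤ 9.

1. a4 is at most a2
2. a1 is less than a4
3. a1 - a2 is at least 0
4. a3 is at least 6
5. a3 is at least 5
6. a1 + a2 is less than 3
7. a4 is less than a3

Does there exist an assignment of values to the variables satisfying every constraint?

Unsatisfiable

Constraints 1, 2, and 3 give a4 ≤ a2, a2 ≤ a1, a1 < a4. Chaining: a4 ≤ a2 ≤ a1 < a4, which forces a4 < a4 — impossible.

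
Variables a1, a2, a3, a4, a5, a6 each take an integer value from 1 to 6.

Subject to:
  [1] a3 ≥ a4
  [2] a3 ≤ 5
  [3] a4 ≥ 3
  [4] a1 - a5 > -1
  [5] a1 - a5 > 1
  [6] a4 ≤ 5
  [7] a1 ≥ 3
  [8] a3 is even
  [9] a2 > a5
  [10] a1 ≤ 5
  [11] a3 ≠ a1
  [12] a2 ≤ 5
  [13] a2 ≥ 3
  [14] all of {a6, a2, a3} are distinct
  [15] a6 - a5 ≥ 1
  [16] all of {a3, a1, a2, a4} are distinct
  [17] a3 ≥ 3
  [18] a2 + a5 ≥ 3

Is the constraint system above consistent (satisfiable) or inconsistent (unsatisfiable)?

Constraints 2, 3, 6, 7, 10, 12, 13, and 17 confine each of a3, a1, a2, a4 to the 3 values {3, …, 5}.
Constraint 16 requires all 4 of them to be distinct, but only 3 values are available — impossible by the pigeonhole principle.

Unsatisfiable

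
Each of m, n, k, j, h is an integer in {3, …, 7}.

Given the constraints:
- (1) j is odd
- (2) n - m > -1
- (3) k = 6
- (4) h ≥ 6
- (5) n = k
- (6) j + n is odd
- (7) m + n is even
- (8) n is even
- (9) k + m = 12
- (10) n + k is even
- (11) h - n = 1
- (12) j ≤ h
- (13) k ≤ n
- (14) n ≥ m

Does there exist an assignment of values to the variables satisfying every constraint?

Satisfiable

Setting (m, n, k, j, h) = (6, 6, 6, 5, 7) satisfies everything: constraint 2: n - m = 0; constraint 9: k + m = 12, and the others follow.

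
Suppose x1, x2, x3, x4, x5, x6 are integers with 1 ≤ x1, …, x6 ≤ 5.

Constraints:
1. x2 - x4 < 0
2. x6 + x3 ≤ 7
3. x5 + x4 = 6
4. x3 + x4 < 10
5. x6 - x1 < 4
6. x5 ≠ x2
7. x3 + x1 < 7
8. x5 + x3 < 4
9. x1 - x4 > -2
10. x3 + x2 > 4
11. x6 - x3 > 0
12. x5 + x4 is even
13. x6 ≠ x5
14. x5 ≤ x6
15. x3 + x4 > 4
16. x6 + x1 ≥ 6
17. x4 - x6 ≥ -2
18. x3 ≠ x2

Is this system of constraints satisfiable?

Try x1 = 4, x2 = 4, x3 = 2, x4 = 5, x5 = 1, x6 = 5.
Check constraint 1: x2 - x4 = -1; constraint 2: x6 + x3 = 7. The remaining constraints are straightforward to verify.

Satisfiable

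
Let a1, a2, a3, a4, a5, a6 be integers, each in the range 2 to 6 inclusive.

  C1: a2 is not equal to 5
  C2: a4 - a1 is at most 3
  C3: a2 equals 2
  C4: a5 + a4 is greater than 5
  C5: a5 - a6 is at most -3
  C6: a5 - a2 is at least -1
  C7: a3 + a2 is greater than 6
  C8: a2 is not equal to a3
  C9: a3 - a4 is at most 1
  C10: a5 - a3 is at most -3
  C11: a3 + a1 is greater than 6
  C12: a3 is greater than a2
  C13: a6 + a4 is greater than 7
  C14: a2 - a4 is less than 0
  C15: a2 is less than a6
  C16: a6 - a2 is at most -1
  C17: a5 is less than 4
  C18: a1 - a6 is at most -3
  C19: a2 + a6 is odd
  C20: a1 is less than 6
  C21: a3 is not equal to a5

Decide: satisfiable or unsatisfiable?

Constraints 2, 6, 9, 10, 16, and 18 give a6 − a1 ≥ 3, a1 − a4 ≥ -3, a4 − a3 ≥ -1, a3 − a5 ≥ 3, a5 − a2 ≥ -1, a2 − a6 ≥ 1.
Adding all 6 inequalities: the left sides telescope to 0, and the right sides sum to 3 + (-3) + (-1) + 3 + (-1) + 1 = 2. So 0 ≥ 2, which is false.

Unsatisfiable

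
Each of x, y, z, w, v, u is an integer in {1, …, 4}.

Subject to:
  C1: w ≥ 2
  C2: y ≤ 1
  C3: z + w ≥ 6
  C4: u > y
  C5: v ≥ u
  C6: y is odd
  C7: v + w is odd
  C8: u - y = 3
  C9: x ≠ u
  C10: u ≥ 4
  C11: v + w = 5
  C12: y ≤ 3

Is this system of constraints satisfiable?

Unsatisfiable

From constraints 5 and 10: v ≥ u ≥ 4. From constraint 1: w ≥ 2. Hence v + w ≥ 6. But constraint 11 requires v + w = 5, and 5 < 6. Contradiction.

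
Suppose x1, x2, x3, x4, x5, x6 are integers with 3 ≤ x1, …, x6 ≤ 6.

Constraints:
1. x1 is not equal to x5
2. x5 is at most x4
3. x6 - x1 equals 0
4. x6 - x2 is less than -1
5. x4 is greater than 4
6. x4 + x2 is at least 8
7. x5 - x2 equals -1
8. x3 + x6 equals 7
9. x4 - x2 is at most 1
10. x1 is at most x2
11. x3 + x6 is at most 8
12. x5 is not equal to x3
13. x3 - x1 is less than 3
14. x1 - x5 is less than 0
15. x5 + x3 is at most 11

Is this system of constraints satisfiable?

Satisfiable

Try x1 = 3, x2 = 6, x3 = 4, x4 = 5, x5 = 5, x6 = 3.
Check constraint 3: x6 - x1 = 0; constraint 4: x6 - x2 = -3; constraint 6: x4 + x2 = 11. The remaining constraints are straightforward to verify.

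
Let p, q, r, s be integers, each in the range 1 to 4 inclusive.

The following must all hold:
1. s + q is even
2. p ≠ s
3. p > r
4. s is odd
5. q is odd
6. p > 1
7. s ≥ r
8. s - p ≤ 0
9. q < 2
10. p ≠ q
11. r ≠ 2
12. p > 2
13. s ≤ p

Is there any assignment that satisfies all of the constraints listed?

Satisfiable

Take p = 4, q = 1, r = 1, s = 3. Then constraint 1: s + q = 4 is even; constraint 8: s - p = -1, and every other listed constraint is also met.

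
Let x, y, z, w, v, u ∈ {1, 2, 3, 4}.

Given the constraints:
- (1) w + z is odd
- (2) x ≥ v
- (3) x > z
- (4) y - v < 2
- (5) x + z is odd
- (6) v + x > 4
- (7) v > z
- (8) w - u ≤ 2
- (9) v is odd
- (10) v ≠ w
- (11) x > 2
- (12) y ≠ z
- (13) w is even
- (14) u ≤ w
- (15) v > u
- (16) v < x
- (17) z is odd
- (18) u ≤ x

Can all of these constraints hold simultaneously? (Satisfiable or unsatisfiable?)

Setting (x, y, z, w, v, u) = (4, 4, 1, 4, 3, 2) satisfies everything: constraint 4: y - v = 1; constraint 6: v + x = 7; constraint 8: w - u = 2, and the others follow.

Satisfiable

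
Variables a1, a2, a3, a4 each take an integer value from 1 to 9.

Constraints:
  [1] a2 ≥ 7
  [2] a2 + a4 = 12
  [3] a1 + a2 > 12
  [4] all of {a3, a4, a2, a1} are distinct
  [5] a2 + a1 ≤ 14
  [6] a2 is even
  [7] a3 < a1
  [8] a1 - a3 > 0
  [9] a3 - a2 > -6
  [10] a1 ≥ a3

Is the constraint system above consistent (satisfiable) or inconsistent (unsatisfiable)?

Satisfiable

The assignment a1 = 6, a2 = 8, a3 = 5, a4 = 4 works:
  constraint 2 holds since a2 + a4 = 12.
  constraint 3 holds since a1 + a2 = 14.
The rest check out directly.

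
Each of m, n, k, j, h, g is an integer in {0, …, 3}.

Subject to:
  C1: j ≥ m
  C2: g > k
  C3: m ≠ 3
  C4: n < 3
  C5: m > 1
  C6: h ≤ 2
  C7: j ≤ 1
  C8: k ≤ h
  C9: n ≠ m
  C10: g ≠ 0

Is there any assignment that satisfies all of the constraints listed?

From constraint 5: m ≥ 2. From constraints 1 and 7: m ≤ j and j ≤ 1, so m ≤ 1. But 1 < 2, so no value of m works.

Unsatisfiable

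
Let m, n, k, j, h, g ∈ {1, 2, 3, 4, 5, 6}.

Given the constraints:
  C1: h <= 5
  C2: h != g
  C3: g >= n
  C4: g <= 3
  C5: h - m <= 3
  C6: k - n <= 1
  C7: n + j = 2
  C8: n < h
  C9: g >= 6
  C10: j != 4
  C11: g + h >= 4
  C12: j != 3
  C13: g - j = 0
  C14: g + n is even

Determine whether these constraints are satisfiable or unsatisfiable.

Unsatisfiable

From constraint 9: g ≥ 6. From constraint 4: g ≤ 3. But 3 < 6, so no value of g works.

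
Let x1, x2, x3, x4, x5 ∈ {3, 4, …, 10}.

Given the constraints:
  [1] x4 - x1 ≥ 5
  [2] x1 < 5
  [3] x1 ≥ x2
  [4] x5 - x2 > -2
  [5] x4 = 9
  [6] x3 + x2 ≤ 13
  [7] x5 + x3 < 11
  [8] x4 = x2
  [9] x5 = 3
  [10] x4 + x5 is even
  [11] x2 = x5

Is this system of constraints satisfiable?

Unsatisfiable

Constraint 5 fixes x4 = 9 and constraint 9 fixes x5 = 3. Constraints 8 and 11 give x4 = x2 = x5, so x4 = x5. But 9 ≠ 3 — contradiction.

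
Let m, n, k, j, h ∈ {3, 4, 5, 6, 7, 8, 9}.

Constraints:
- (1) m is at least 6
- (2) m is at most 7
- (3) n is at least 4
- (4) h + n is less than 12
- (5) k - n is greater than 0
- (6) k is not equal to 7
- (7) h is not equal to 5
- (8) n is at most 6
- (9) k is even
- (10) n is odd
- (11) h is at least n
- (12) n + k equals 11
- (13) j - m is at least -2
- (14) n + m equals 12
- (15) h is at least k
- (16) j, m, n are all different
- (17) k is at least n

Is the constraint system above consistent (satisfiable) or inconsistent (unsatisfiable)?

Satisfiable

The assignment m = 7, n = 5, k = 6, j = 6, h = 6 works:
  constraint 4 holds since h + n = 11.
  constraint 5 holds since k - n = 1.
  constraint 12 holds since n + k = 11.
The rest check out directly.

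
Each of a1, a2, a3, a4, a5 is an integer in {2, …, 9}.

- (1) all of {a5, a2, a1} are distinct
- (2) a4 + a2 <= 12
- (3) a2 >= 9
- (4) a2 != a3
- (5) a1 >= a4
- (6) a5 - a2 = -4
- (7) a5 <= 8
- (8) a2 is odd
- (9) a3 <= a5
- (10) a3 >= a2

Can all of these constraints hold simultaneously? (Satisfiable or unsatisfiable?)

Unsatisfiable

From constraints 3 and 10: a3 ≥ a2 and a2 ≥ 9, so a3 ≥ 9. From constraints 7 and 9: a3 ≤ a5 and a5 ≤ 8, so a3 ≤ 8. But 8 < 9, so no value of a3 works.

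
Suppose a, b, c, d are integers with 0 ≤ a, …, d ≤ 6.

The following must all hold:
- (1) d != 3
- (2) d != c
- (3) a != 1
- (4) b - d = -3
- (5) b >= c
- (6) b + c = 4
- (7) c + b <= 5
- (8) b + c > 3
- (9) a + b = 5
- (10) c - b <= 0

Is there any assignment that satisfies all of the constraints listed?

One satisfying assignment is a = 2, b = 3, c = 1, d = 6.
For the less obvious constraints — constraint 4: b - d = -3; constraint 6: b + c = 4; constraint 7: c + b = 4 — and the others hold by inspection.

Satisfiable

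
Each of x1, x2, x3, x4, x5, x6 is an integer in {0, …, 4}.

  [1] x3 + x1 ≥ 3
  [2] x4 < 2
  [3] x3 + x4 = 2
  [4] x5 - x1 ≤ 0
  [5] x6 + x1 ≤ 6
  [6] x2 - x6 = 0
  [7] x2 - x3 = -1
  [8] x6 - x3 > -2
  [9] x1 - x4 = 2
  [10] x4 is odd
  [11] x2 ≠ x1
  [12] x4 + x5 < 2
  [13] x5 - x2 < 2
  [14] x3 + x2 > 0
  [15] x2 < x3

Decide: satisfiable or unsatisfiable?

Setting (x1, x2, x3, x4, x5, x6) = (3, 0, 1, 1, 0, 0) satisfies everything: constraint 1: x3 + x1 = 4; constraint 3: x3 + x4 = 2, and the others follow.

Satisfiable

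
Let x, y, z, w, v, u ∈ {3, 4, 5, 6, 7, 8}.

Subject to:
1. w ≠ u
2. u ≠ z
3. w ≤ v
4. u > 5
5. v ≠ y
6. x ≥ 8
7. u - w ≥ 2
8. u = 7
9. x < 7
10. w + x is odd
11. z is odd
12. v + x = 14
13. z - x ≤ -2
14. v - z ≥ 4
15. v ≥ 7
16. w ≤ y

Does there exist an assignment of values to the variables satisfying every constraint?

Unsatisfiable

From constraint 15: v ≥ 7. From constraint 6: x ≥ 8. Hence v + x ≥ 15. But constraint 12 requires v + x = 14, and 14 < 15. Contradiction.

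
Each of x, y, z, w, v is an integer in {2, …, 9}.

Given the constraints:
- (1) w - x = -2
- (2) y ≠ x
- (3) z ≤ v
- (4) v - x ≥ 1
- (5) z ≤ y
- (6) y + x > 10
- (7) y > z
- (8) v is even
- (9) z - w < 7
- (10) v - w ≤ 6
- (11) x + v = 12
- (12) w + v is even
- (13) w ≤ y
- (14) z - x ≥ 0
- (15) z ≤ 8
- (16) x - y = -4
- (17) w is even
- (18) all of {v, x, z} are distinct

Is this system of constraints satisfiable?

Satisfiable

One satisfying assignment is x = 4, y = 8, z = 7, w = 2, v = 8.
For the less obvious constraints — constraint 1: w - x = -2; constraint 4: v - x = 4 — and the others hold by inspection.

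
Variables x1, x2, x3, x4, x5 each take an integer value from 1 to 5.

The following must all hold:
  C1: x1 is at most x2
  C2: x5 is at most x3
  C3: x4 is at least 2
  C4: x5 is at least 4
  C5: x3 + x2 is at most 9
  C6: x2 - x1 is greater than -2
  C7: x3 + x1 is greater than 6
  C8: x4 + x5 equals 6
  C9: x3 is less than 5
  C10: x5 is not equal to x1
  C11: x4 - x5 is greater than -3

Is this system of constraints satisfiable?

Take x1 = 3, x2 = 4, x3 = 4, x4 = 2, x5 = 4. Then constraint 5: x3 + x2 = 8; constraint 6: x2 - x1 = 1, and every other listed constraint is also met.

Satisfiable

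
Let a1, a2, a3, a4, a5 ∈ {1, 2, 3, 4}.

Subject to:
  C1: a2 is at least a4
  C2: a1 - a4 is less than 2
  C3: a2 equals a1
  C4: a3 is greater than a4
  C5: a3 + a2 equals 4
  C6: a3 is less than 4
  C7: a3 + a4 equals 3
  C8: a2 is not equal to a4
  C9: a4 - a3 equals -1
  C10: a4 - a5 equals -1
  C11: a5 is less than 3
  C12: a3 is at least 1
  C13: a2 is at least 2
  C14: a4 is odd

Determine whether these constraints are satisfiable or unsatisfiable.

Satisfiable

Setting (a1, a2, a3, a4, a5) = (2, 2, 2, 1, 2) satisfies everything: constraint 2: a1 - a4 = 1; constraint 5: a3 + a2 = 4; constraint 7: a3 + a4 = 3, and the others follow.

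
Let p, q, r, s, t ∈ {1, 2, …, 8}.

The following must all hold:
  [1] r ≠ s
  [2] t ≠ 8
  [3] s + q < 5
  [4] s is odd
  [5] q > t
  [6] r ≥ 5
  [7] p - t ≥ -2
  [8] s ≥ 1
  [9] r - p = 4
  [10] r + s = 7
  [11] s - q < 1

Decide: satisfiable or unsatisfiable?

Try p = 2, q = 3, r = 6, s = 1, t = 1.
Check constraint 3: s + q = 4; constraint 7: p - t = 1; constraint 9: r - p = 4. The remaining constraints are straightforward to verify.

Satisfiable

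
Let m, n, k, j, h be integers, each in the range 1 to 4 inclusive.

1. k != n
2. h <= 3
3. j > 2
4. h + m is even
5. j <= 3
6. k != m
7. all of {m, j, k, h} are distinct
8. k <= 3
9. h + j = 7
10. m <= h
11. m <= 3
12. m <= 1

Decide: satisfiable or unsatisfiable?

Constraints 2, 5, 8, and 11 confine each of m, j, k, h to the 3 values {1, …, 3} (the domain already gives each ≥ 1).
Constraint 7 requires all 4 of them to be distinct, but only 3 values are available — impossible by the pigeonhole principle.

Unsatisfiable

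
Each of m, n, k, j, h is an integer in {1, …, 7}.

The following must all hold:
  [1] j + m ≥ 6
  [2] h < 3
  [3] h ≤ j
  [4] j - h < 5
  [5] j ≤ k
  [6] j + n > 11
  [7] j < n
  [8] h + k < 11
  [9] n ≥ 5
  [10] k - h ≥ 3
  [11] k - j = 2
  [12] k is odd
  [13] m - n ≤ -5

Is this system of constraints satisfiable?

Satisfiable

Setting (m, n, k, j, h) = (1, 7, 7, 5, 1) satisfies everything: constraint 1: j + m = 6; constraint 4: j - h = 4; constraint 6: j + n = 12, and the others follow.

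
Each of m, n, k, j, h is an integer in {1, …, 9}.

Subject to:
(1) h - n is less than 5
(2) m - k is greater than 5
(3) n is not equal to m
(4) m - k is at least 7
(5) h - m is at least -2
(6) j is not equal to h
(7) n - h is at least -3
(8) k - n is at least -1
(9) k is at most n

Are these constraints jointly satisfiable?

Constraints 4, 5, 7, and 8 give k − n ≥ -1, n − h ≥ -3, h − m ≥ -2, m − k ≥ 7.
Adding all 4 inequalities: the left sides telescope to 0, and the right sides sum to (-1) + (-3) + (-2) + 7 = 1. So 0 ≥ 1, which is false.

Unsatisfiable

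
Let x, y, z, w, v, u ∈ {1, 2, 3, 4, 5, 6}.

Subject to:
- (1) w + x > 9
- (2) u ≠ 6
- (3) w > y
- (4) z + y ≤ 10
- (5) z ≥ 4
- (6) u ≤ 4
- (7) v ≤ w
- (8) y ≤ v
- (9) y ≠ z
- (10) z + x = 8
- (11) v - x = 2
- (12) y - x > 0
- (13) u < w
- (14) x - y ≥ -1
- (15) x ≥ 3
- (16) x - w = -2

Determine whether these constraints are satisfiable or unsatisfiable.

Satisfiable

One satisfying assignment is x = 4, y = 5, z = 4, w = 6, v = 6, u = 1.
For the less obvious constraints — constraint 1: w + x = 10; constraint 4: z + y = 9 — and the others hold by inspection.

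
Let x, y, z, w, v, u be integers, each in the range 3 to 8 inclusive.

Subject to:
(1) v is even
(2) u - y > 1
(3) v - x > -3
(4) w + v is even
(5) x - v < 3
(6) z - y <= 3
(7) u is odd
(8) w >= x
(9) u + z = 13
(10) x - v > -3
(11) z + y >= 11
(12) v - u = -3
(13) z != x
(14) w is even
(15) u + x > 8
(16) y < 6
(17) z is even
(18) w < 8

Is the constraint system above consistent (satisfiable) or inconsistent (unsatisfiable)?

Try x = 4, y = 5, z = 6, w = 4, v = 4, u = 7.
Check constraint 2: u - y = 2; constraint 3: v - x = 0; constraint 5: x - v = 0. The remaining constraints are straightforward to verify.

Satisfiable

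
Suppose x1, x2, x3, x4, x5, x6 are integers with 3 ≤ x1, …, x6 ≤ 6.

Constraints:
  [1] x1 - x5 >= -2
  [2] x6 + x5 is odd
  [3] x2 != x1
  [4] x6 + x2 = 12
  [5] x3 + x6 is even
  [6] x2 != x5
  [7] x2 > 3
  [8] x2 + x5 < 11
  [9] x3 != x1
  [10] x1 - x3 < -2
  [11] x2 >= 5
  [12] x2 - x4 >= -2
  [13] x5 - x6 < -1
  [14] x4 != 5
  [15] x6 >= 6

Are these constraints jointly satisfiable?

Take x1 = 3, x2 = 6, x3 = 6, x4 = 6, x5 = 3, x6 = 6. Then constraint 1: x1 - x5 = 0; constraint 4: x6 + x2 = 12; constraint 8: x2 + x5 = 9, and every other listed constraint is also met.

Satisfiable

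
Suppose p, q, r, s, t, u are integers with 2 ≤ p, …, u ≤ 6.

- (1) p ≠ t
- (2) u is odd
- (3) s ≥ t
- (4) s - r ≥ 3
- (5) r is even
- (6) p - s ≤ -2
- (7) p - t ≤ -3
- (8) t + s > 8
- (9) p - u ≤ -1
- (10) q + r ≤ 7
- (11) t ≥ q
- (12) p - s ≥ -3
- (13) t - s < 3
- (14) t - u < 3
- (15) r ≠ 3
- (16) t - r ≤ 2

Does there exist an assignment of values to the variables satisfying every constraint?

Unsatisfiable

Constraints 4, 7, 12, and 16 give r − t ≥ -2, t − p ≥ 3, p − s ≥ -3, s − r ≥ 3.
Adding all 4 inequalities: the left sides telescope to 0, and the right sides sum to (-2) + 3 + (-3) + 3 = 1. So 0 ≥ 1, which is false.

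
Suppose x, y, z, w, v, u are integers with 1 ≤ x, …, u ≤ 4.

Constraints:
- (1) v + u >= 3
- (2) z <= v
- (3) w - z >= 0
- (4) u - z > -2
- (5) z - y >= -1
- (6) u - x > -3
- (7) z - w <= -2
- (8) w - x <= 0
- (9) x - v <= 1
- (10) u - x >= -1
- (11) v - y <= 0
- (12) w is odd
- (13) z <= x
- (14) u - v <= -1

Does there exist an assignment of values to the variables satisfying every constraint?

Unsatisfiable

Constraints 5, 7, 8, 10, 11, and 14 give x − w ≥ 0, w − z ≥ 2, z − y ≥ -1, y − v ≥ 0, v − u ≥ 1, u − x ≥ -1.
Adding all 6 inequalities: the left sides telescope to 0, and the right sides sum to 0 + 2 + (-1) + 0 + 1 + (-1) = 1. So 0 ≥ 1, which is false.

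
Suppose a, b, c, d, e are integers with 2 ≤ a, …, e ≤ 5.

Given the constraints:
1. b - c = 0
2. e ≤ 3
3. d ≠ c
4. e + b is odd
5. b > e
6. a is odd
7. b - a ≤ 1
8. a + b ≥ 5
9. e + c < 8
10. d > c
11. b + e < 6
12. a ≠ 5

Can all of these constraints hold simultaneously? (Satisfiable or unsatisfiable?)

Setting (a, b, c, d, e) = (3, 3, 3, 4, 2) satisfies everything: constraint 1: b - c = 0; constraint 7: b - a = 0, and the others follow.

Satisfiable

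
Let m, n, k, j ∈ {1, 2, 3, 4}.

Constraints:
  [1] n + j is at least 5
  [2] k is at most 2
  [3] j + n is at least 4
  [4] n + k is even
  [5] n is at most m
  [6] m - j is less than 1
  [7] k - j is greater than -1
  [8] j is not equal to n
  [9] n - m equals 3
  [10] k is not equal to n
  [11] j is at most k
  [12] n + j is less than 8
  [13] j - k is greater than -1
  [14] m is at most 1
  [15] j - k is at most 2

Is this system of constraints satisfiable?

Unsatisfiable

From constraints 2 and 11: j ≤ k ≤ 2. From constraints 5 and 14: n ≤ m ≤ 1. Hence j + n ≤ 3. But constraint 3 requires j + n ≥ 4, and 4 > 3. Contradiction.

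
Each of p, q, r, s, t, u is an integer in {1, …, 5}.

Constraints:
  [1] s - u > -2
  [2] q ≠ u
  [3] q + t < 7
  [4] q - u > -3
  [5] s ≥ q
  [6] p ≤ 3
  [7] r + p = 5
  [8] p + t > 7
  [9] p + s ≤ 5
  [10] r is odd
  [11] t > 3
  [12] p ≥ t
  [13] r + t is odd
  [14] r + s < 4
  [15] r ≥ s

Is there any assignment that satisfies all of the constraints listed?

From constraint 11: t ≥ 4. From constraints 6 and 12: t ≤ p and p ≤ 3, so t ≤ 3. But 3 < 4, so no value of t works.

Unsatisfiable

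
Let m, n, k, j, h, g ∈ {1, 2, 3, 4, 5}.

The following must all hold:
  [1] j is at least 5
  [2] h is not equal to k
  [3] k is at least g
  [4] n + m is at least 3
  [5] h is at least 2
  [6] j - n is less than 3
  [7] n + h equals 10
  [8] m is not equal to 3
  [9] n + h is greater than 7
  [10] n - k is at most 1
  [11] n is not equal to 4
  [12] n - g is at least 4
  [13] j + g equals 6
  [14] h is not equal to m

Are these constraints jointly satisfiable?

Satisfiable

Take m = 1, n = 5, k = 4, j = 5, h = 5, g = 1. Then constraint 4: n + m = 6; constraint 6: j - n = 0, and every other listed constraint is also met.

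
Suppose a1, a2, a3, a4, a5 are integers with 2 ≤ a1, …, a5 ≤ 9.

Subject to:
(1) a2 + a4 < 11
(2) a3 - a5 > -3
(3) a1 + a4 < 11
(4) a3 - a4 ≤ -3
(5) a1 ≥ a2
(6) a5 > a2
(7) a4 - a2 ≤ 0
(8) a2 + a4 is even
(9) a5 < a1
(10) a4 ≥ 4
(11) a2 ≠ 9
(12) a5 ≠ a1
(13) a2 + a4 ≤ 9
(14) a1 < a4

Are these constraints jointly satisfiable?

Unsatisfiable

Constraints 6, 7, 9, and 14 give a4 ≤ a2, a2 < a5, a5 < a1, a1 < a4. Chaining: a4 ≤ a2 < a5 < a1 < a4, which forces a4 < a4 — impossible.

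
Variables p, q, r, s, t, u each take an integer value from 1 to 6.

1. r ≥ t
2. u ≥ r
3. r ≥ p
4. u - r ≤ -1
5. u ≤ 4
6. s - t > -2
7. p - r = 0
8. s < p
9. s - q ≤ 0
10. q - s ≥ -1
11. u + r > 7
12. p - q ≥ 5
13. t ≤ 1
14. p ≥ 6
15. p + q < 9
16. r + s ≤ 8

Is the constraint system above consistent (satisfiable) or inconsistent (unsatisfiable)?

From constraints 3 and 14: r ≥ p and p ≥ 6, so r ≥ 6. From constraints 2 and 5: r ≤ u and u ≤ 4, so r ≤ 4. But 4 < 6, so no value of r works.

Unsatisfiable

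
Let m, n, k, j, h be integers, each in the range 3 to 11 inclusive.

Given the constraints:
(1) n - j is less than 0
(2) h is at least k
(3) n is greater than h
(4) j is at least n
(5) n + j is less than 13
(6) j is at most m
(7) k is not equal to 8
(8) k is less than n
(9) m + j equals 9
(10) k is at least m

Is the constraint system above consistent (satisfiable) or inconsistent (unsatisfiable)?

Constraints 1, 2, 3, 6, and 10 give k ≤ h, h < n, n < j, j ≤ m, m ≤ k. Chaining: k ≤ h < n < j ≤ m ≤ k, which forces k < k — impossible.

Unsatisfiable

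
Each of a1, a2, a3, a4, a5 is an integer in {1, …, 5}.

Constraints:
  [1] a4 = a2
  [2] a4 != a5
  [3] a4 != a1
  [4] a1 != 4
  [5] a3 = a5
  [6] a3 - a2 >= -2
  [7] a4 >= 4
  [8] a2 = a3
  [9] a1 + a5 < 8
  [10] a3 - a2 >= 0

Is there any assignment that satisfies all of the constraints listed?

From constraints 1, 5, and 8, a4 = a2 = a3 = a5, so a4 = a5. But constraint 2 says a4 ≠ a5. Contradiction.

Unsatisfiable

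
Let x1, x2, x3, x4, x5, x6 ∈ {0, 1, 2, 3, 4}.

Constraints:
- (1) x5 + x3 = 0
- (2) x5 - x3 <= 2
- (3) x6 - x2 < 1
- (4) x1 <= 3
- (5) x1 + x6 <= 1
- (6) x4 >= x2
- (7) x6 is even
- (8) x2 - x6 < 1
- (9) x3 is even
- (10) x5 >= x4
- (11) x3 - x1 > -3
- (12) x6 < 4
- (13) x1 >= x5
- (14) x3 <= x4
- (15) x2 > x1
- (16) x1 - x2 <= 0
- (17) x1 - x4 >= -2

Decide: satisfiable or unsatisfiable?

Constraints 6, 10, 13, and 15 give x2 ≤ x4, x4 ≤ x5, x5 ≤ x1, x1 < x2. Chaining: x2 ≤ x4 ≤ x5 ≤ x1 < x2, which forces x2 < x2 — impossible.

Unsatisfiable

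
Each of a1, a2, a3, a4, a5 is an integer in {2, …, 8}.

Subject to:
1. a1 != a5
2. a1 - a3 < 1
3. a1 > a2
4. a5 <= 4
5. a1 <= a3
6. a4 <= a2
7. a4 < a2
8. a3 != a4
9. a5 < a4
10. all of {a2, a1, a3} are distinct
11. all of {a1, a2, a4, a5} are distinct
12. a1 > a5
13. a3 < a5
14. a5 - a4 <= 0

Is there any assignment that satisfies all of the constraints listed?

Constraints 3, 5, 7, 9, and 13 give a1 ≤ a3, a3 < a5, a5 < a4, a4 < a2, a2 < a1. Chaining: a1 ≤ a3 < a5 < a4 < a2 < a1, which forces a1 < a1 — impossible.

Unsatisfiable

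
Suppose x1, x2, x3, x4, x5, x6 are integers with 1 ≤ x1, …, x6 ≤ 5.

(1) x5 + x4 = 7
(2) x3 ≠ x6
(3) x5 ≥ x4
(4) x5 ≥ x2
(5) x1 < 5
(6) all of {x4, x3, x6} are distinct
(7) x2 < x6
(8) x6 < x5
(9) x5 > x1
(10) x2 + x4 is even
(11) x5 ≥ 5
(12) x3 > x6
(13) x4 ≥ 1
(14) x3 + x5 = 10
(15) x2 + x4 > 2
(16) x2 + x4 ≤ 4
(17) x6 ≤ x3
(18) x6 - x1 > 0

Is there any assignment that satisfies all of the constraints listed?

Try x1 = 1, x2 = 2, x3 = 5, x4 = 2, x5 = 5, x6 = 3.
Check constraint 1: x5 + x4 = 7; constraint 14: x3 + x5 = 10; constraint 15: x2 + x4 = 4. The remaining constraints are straightforward to verify.

Satisfiable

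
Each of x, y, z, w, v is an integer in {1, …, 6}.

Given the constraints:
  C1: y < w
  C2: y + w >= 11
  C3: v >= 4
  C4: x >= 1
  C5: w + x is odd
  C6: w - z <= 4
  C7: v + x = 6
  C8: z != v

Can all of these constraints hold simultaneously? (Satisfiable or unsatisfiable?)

Satisfiable

One satisfying assignment is x = 1, y = 5, z = 2, w = 6, v = 5.
For the less obvious constraints — constraint 2: y + w = 11; constraint 6: w - z = 4; constraint 7: v + x = 6 — and the others hold by inspection.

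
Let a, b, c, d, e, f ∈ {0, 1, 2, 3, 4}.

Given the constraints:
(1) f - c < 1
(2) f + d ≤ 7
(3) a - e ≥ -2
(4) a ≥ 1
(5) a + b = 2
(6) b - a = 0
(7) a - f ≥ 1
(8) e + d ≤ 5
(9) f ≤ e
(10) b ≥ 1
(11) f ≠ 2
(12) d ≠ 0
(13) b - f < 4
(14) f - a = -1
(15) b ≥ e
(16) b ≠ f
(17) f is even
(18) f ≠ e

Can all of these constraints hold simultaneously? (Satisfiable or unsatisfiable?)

Satisfiable

One satisfying assignment is a = 1, b = 1, c = 2, d = 4, e = 1, f = 0.
For the less obvious constraints — constraint 1: f - c = -2; constraint 2: f + d = 4 — and the others hold by inspection.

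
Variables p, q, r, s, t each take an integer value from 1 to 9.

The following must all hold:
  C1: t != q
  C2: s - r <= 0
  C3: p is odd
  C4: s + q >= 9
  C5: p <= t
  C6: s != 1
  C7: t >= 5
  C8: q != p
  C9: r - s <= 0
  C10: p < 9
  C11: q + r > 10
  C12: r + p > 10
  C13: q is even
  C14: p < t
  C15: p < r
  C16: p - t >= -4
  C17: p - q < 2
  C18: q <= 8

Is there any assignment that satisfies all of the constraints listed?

Setting (p, q, r, s, t) = (5, 4, 8, 8, 8) satisfies everything: constraint 2: s - r = 0; constraint 4: s + q = 12, and the others follow.

Satisfiable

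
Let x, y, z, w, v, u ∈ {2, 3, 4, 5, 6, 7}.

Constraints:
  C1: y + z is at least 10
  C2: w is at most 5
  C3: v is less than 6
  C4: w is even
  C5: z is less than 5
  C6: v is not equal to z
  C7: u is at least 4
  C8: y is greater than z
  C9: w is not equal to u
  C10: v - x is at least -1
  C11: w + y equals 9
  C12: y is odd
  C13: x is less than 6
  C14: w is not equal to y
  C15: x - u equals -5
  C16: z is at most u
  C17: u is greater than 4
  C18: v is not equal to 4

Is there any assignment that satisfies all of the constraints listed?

One satisfying assignment is x = 2, y = 7, z = 3, w = 2, v = 2, u = 7.
For the less obvious constraints — constraint 1: y + z = 10; constraint 10: v - x = 0 — and the others hold by inspection.

Satisfiable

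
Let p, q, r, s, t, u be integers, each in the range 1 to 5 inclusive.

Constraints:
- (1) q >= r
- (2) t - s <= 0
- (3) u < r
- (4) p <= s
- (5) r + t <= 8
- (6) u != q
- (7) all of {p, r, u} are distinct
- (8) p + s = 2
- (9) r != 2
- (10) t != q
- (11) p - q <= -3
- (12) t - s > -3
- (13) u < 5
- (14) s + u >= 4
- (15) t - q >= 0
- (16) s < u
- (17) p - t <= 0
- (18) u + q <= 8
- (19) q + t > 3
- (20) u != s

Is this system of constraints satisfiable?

Constraints 1, 2, 3, 15, and 16 give r ≤ q, q ≤ t, t ≤ s, s < u, u < r. Chaining: r ≤ q ≤ t ≤ s < u < r, which forces r < r — impossible.

Unsatisfiable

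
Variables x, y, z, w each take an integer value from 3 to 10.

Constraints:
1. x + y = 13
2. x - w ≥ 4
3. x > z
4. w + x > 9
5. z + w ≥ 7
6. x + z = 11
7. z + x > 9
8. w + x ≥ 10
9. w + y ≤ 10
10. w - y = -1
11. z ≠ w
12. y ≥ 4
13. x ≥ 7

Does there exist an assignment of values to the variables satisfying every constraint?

Satisfiable

Take x = 8, y = 5, z = 3, w = 4. Then constraint 1: x + y = 13; constraint 2: x - w = 4; constraint 4: w + x = 12, and every other listed constraint is also met.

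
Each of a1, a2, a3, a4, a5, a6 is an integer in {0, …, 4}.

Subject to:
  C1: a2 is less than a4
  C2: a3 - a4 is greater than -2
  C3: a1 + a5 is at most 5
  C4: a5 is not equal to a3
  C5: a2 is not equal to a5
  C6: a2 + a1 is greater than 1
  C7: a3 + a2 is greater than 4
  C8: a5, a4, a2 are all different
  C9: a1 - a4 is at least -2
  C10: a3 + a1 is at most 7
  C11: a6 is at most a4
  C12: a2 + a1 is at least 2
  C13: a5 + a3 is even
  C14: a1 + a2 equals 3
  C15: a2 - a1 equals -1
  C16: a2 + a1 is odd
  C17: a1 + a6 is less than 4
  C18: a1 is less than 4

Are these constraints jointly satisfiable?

Satisfiable

Try a1 = 2, a2 = 1, a3 = 4, a4 = 3, a5 = 2, a6 = 0.
Check constraint 2: a3 - a4 = 1; constraint 3: a1 + a5 = 4. The remaining constraints are straightforward to verify.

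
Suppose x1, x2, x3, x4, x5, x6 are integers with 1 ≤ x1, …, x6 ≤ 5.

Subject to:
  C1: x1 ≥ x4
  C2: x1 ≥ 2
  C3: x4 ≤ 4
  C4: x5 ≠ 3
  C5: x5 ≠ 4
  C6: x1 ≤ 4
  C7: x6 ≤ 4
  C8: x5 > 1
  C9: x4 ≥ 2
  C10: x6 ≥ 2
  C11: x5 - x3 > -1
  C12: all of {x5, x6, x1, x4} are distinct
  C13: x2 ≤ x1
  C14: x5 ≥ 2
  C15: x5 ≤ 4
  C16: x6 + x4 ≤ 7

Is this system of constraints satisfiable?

Unsatisfiable

Constraints 2, 3, 6, 7, 9, 10, 14, and 15 confine each of x5, x6, x1, x4 to the 3 values {2, …, 4}.
Constraint 12 requires all 4 of them to be distinct, but only 3 values are available — impossible by the pigeonhole principle.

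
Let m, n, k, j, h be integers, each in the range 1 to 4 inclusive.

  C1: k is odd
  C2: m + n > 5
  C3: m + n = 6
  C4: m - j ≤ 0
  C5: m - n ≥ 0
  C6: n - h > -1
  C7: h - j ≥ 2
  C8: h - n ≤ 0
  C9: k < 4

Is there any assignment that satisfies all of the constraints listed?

Unsatisfiable

Constraints 4, 5, 7, and 8 give h − j ≥ 2, j − m ≥ 0, m − n ≥ 0, n − h ≥ 0.
Adding all 4 inequalities: the left sides telescope to 0, and the right sides sum to 2 + 0 + 0 + 0 = 2. So 0 ≥ 2, which is false.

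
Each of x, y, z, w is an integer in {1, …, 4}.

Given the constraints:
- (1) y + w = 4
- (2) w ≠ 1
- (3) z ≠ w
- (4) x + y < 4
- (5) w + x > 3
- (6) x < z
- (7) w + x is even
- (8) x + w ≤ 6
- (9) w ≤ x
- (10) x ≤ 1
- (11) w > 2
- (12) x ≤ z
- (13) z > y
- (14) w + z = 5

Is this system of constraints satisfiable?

Unsatisfiable

From constraint 11: w ≥ 3. From constraints 9 and 10: w ≤ x and x ≤ 1, so w ≤ 1. But 1 < 3, so no value of w works.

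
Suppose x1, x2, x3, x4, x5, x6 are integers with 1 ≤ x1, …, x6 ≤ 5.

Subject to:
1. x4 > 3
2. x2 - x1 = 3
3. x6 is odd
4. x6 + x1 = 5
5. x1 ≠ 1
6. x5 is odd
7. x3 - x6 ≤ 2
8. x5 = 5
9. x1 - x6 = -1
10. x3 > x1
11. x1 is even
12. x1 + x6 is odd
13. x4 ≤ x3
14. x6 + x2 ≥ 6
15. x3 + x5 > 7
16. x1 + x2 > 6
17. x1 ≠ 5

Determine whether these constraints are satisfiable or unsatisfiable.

Satisfiable

Setting (x1, x2, x3, x4, x5, x6) = (2, 5, 5, 5, 5, 3) satisfies everything: constraint 2: x2 - x1 = 3; constraint 4: x6 + x1 = 5, and the others follow.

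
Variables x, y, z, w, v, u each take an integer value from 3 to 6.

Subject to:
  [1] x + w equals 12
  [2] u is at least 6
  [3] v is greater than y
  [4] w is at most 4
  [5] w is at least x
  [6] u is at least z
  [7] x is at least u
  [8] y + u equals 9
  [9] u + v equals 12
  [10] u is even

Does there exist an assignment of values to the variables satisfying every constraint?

Unsatisfiable

From constraints 2 and 7: x ≥ u and u ≥ 6, so x ≥ 6. From constraints 4 and 5: x ≤ w and w ≤ 4, so x ≤ 4. But 4 < 6, so no value of x works.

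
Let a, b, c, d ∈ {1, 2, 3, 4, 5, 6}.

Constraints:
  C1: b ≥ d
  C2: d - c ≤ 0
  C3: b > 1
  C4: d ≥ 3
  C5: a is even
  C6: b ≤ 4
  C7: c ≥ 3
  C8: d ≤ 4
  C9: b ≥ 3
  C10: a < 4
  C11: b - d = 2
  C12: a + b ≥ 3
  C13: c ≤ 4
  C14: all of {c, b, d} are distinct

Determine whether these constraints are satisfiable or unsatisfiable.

Constraints 4, 6, 7, 8, 9, and 13 confine each of c, b, d to the 2 values {3, 4}.
Constraint 14 requires all 3 of them to be distinct, but only 2 values are available — impossible by the pigeonhole principle.

Unsatisfiable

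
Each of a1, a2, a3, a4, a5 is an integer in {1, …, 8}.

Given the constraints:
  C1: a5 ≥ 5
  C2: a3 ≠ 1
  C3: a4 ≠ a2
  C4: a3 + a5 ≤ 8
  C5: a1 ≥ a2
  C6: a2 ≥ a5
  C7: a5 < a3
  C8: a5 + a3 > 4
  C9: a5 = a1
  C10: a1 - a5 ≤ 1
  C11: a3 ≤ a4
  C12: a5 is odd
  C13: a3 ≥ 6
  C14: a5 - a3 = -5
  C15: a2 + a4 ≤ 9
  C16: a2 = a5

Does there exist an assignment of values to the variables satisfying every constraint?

From constraints 1 and 6: a2 ≥ a5 ≥ 5. From constraints 11 and 13: a4 ≥ a3 ≥ 6. Hence a2 + a4 ≥ 11. But constraint 15 requires a2 + a4 ≤ 9, and 9 < 11. Contradiction.

Unsatisfiable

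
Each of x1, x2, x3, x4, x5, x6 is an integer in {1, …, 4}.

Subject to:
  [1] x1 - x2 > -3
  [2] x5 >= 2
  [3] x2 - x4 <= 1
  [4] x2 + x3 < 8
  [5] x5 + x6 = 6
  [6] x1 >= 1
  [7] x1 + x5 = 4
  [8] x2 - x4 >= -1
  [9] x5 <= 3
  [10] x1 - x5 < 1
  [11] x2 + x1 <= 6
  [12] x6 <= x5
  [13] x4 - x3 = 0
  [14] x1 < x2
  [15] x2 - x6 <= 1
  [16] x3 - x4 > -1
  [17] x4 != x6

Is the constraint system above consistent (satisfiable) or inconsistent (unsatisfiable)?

Setting (x1, x2, x3, x4, x5, x6) = (1, 3, 2, 2, 3, 3) satisfies everything: constraint 1: x1 - x2 = -2; constraint 3: x2 - x4 = 1, and the others follow.

Satisfiable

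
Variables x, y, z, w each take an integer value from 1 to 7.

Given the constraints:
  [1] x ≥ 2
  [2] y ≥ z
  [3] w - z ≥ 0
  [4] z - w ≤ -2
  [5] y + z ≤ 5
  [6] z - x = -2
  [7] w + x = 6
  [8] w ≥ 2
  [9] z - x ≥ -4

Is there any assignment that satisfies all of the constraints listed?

Try x = 3, y = 1, z = 1, w = 3.
Check constraint 3: w - z = 2; constraint 4: z - w = -2; constraint 5: y + z = 2. The remaining constraints are straightforward to verify.

Satisfiable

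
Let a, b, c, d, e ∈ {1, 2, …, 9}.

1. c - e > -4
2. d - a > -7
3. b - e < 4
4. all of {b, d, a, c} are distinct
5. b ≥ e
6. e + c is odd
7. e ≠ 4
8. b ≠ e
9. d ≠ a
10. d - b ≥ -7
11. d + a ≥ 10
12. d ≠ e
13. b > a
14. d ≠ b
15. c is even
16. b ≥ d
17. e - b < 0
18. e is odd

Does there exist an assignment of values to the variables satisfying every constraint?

Setting (a, b, c, d, e) = (7, 8, 4, 3, 7) satisfies everything: constraint 1: c - e = -3; constraint 2: d - a = -4; constraint 3: b - e = 1, and the others follow.

Satisfiable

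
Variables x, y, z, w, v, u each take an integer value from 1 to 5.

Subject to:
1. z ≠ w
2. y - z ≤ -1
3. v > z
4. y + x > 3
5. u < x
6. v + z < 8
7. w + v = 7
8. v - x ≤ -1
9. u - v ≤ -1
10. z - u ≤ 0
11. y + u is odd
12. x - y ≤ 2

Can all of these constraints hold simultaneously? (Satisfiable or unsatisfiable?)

Unsatisfiable

Constraints 2, 8, 9, 10, and 12 give y − x ≥ -2, x − v ≥ 1, v − u ≥ 1, u − z ≥ 0, z − y ≥ 1.
Adding all 5 inequalities: the left sides telescope to 0, and the right sides sum to (-2) + 1 + 1 + 0 + 1 = 1. So 0 ≥ 1, which is false.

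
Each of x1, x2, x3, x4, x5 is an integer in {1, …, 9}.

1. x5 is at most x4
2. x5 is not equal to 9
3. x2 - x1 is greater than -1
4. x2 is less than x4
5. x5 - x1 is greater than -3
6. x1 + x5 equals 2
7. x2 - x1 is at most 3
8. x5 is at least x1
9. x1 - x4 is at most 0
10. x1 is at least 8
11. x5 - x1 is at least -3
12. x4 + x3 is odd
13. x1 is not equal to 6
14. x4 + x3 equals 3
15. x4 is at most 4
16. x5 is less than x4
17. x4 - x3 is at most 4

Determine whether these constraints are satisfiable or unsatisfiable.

From constraints 8 and 10: x5 ≥ x1 and x1 ≥ 8, so x5 ≥ 8. From constraints 1 and 15: x5 ≤ x4 and x4 ≤ 4, so x5 ≤ 4. But 4 < 8, so no value of x5 works.

Unsatisfiable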